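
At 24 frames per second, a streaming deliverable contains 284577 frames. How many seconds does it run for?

Running time = 284577 / (24) = 11857.375 s.

11857.375 seconds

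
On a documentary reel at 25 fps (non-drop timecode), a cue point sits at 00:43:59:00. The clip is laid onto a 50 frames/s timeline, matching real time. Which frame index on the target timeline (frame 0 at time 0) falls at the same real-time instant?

frame 131950

Source frame index: (0×3600 + 43×60 + 59) × 25 + 0 = 65975.
Real time: 65975 / (25) = 2639 s.
Target frame: (2639) × (50) = 131950.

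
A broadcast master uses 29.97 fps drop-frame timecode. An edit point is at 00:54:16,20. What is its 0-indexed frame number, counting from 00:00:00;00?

97602

Complete 10-minute blocks: 5, each 17982 frames → 89910.
Remaining 4 whole minutes in the current block: 1800 + 3 × 1798 = 7194 frames.
Within the current minute: 16 × 30 + 20 − 2 = 498 (labels ;00/;01 skipped at this minute). Total = 89910 + 7194 + 498 = 97602.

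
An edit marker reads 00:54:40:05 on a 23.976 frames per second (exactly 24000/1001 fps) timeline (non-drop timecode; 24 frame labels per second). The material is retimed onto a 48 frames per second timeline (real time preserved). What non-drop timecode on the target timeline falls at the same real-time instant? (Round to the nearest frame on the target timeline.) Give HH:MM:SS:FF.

00:54:43:23

Source frame index: (0×3600 + 54×60 + 40) × 24 + 5 = 78725.
Real time: 78725 / (24000/1001) = 3152149/960 s.
Target frame: (3152149/960) × (48) = 3152149/20 ≈ 157607.450 → 157607.
At 48 labels/s: frame 157607 → 00:54:43:23.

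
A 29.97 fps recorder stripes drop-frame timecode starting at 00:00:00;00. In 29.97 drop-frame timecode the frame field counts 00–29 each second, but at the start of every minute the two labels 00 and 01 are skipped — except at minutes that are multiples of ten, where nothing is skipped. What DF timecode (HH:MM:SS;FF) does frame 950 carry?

00:00:31;20

Each 10-minute DF block holds 10 × 60 × 30 − 9 × 2 = 17982 frames. 950 ÷ 17982 → 0 full blocks, remainder 950.
Within the partial block the first minute is 1800 frames and each further minute 1798, so 0 further minute boundaries passed. Total skipped labels = 18 × 0 + 2 × 0 = 0.
Non-drop label index = 950 + 0 = 950; at 30 labels/s that is 00:00:31:20, i.e. DF 00:00:31;20.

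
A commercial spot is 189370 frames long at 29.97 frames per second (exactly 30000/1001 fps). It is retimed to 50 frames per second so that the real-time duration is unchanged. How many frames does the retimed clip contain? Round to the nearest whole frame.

Frames at target rate = 189370 × (50) / (30000/1001) = 18955937/60 ≈ 315932.283.
Nearest whole frame: 315932.

315932 frames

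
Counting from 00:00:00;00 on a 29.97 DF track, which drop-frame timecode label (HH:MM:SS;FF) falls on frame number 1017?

00:00:33;27

Each 10-minute DF block holds 10 × 60 × 30 − 9 × 2 = 17982 frames. 1017 ÷ 17982 → 0 full blocks, remainder 1017.
Within the partial block the first minute is 1800 frames and each further minute 1798, so 0 further minute boundaries passed. Total skipped labels = 18 × 0 + 2 × 0 = 0.
Non-drop label index = 1017 + 0 = 1017; at 30 labels/s that is 00:00:33:27, i.e. DF 00:00:33;27.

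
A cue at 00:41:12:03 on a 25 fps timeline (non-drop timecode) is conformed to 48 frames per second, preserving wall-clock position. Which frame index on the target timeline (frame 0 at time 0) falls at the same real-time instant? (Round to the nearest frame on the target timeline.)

Source frame index: (0×3600 + 41×60 + 12) × 25 + 3 = 61803.
Real time: 61803 / (25) = 61803/25 s.
Target frame: (61803/25) × (48) = 2966544/25 ≈ 118661.760 → 118662.

frame 118662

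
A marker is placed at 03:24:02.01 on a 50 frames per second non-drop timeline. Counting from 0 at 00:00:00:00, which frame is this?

Total seconds to the label: (3 × 3600 + 24 × 60 + 2) = 12242.
Frame index = 12242 × 50 + 1 = 612101.

frame 612101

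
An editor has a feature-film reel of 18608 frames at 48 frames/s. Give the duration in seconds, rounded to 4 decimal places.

387.6667 seconds

Running time = 18608 × 1/48 = 1163/3 s ≈ 387.6667 s.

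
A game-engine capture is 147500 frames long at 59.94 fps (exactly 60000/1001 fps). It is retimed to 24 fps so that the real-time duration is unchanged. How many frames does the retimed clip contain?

Target frames = source frames × (target rate / source rate) = 147500 × (24)/(60000/1001) = 147500 × 1001/2500 = 59059.

59059 frames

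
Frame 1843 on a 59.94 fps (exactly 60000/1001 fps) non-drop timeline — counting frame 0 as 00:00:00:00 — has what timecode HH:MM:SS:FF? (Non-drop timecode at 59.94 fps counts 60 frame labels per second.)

00:00:30:43

1843 ÷ 60 = 30 full seconds, remainder 43 frames.
30 s = 0 h 0 min 30 s.
Timecode: 00:00:30:43.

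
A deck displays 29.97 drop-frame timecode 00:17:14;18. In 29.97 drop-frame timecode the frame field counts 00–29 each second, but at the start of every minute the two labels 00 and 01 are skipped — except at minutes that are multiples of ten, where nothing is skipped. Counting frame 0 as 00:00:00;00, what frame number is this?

31006

As if non-drop at 30 labels/s: (0 × 3600 + 17 × 60 + 14) × 30 + 18 = 31038.
Minute boundaries passed: 17; those not divisible by 10: 17 − 1 = 16; dropped labels = 2 × 16 = 32.
Actual frame index = 31038 − 32 = 31006.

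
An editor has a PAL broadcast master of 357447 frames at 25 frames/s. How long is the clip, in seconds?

14297.88 seconds

Running time = 357447 / (25) = 14297.88 s.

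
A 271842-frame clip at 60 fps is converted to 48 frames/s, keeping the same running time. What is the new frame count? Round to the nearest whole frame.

217474 frames

Frames at target rate = 271842 × (48) / (60) = 1087368/5 ≈ 217473.600.
Nearest whole frame: 217474.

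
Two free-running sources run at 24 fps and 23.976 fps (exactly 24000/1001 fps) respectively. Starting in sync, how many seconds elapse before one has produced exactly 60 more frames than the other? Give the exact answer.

The gap grows by |24000/1001 − 24| = 24/1001 frames per second.
Time for a 60-frame gap: 60 ÷ (24/1001) = 2502.5 s.

2502.5 seconds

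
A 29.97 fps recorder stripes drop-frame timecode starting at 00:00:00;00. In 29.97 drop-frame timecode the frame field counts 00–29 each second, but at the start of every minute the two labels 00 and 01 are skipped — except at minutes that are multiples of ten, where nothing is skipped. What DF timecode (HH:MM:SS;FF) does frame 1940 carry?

Ten DF minutes hold 17982 frames, so frame 1940 lies in block 0 (frames 0–17981) with 1940 frames into that block.
The block's first minute is 1800 frames and the rest 1798 each; 1940 frames reaches minute 1, so 0 × 18 + 1 × 2 = 2 labels have been skipped so far.
Adding those back, label number 1940 + 2 = 1942 at 30 labels/s is 64 s + 22 f = 0 h 1 min 4 s frame 22, i.e. 00:01:04;22.

00:01:04;22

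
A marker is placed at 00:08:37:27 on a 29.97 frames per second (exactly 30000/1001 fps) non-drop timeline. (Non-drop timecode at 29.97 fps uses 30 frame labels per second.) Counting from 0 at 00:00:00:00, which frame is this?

Total seconds to the label: (0 × 3600 + 8 × 60 + 37) = 517.
Frame index = 517 × 30 + 27 = 15537.

frame 15537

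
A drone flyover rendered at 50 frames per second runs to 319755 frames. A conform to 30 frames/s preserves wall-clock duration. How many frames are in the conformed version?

Target frames = source frames × (target rate / source rate) = 319755 × (30)/(50) = 319755 × 3/5 = 191853.

191853 frames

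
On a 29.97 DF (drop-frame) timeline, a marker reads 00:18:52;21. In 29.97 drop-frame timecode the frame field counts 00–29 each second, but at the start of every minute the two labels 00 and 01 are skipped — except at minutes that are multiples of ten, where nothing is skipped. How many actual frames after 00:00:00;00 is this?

33947

As if non-drop at 30 labels/s: (0 × 3600 + 18 × 60 + 52) × 30 + 21 = 33981.
Minute boundaries passed: 18; those not divisible by 10: 18 − 1 = 17; dropped labels = 2 × 17 = 34.
Actual frame index = 33981 − 34 = 33947.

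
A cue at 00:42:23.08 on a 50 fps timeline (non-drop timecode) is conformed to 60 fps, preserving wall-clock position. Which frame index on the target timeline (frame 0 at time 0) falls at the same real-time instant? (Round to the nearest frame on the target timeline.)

Source frame index: (0×3600 + 42×60 + 23) × 50 + 8 = 127158.
Real time: 127158 / (50) = 63579/25 s.
Target frame: (63579/25) × (60) = 762948/5 ≈ 152589.600 → 152590.

frame 152590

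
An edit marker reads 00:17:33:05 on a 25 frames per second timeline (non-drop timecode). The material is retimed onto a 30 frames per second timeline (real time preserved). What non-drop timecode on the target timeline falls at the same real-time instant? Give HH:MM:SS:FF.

00:17:33:06

Source frame index: (0×3600 + 17×60 + 33) × 25 + 5 = 26330.
Real time: 26330 / (25) = 5266/5 s.
Target frame: (5266/5) × (30) = 31596.
At 30 labels/s: frame 31596 → 00:17:33:06.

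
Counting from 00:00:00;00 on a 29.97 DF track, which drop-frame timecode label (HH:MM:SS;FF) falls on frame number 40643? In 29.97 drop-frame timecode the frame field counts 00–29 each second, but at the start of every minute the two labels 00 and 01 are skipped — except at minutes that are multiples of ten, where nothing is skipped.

Each 10-minute DF block holds 10 × 60 × 30 − 9 × 2 = 17982 frames. 40643 ÷ 17982 → 2 full blocks, remainder 4679.
Within the partial block the first minute is 1800 frames and each further minute 1798, so 2 further minute boundaries passed. Total skipped labels = 18 × 2 + 2 × 2 = 40.
Non-drop label index = 40643 + 40 = 40683; at 30 labels/s that is 00:22:36:03, i.e. DF 00:22:36;03.

00:22:36;03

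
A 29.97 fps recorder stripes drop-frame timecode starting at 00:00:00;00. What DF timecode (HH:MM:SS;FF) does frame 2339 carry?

Ten DF minutes hold 17982 frames, so frame 2339 lies in block 0 (frames 0–17981) with 2339 frames into that block.
The block's first minute is 1800 frames and the rest 1798 each; 2339 frames reaches minute 1, so 0 × 18 + 1 × 2 = 2 labels have been skipped so far.
Adding those back, label number 2339 + 2 = 2341 at 30 labels/s is 78 s + 1 f = 0 h 1 min 18 s frame 1, i.e. 00:01:18;01.

00:01:18;01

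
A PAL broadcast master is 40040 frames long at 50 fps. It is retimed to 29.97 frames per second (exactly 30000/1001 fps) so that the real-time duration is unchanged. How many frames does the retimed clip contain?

24000 frames

Target frames = source frames × (target rate / source rate) = 40040 × (30000/1001)/(50) = 40040 × 600/1001 = 24000.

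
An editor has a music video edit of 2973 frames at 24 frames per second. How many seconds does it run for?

123.875 seconds

Running time = 2973 / (24) = 123.875 s.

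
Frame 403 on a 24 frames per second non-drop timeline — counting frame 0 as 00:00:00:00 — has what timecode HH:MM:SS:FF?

00:00:16:19

403 ÷ 24 = 16 full seconds, remainder 19 frames.
16 s = 0 h 0 min 16 s.
Timecode: 00:00:16:19.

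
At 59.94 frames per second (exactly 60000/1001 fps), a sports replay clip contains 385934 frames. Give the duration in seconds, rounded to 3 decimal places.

6438.666 seconds

Running time = 385934 × 1001/60000 = 193159967/30000 s ≈ 6438.666 s.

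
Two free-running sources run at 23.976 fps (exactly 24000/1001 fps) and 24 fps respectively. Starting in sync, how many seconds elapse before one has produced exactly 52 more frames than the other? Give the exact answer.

13013/6 seconds

The gap grows by |24 − 24000/1001| = 24/1001 frames per second.
Time for a 52-frame gap: 52 ÷ (24/1001) = 13013/6 s.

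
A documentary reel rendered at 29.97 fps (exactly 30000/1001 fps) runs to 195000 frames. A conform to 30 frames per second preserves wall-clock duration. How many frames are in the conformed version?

195195 frames

Target frames = source frames × (target rate / source rate) = 195000 × (30)/(30000/1001) = 195000 × 1001/1000 = 195195.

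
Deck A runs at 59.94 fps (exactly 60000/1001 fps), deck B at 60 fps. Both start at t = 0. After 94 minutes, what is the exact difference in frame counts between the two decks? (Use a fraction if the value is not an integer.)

338400/1001 frames

94 min = 5640 s.
A emits 60000/1001 × 5640 = 338400000/1001 frames; B emits 60 × 5640 = 338400.
Difference = 338400/1001 frames (≈ 338.0619); B is ahead of A.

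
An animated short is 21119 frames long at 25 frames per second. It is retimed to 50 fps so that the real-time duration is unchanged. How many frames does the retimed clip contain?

Frames at target rate = 21119 × (50) / (25) = 42238.

42238 frames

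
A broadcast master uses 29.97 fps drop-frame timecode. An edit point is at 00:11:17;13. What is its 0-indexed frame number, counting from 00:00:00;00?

20303

As if non-drop at 30 labels/s: (0 × 3600 + 11 × 60 + 17) × 30 + 13 = 20323.
Minute boundaries passed: 11; those not divisible by 10: 11 − 1 = 10; dropped labels = 2 × 10 = 20.
Actual frame index = 20323 − 20 = 20303.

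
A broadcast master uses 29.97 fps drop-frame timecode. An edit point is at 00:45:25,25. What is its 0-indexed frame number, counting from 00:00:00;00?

Complete 10-minute blocks: 4, each 17982 frames → 71928.
Remaining 5 whole minutes in the current block: 1800 + 4 × 1798 = 8992 frames.
Within the current minute: 25 × 30 + 25 − 2 = 773 (labels ;00/;01 skipped at this minute). Total = 71928 + 8992 + 773 = 81693.

81693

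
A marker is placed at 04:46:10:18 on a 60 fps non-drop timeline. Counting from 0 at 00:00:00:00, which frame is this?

Total seconds to the label: (4 × 3600 + 46 × 60 + 10) = 17170.
Frame index = 17170 × 60 + 18 = 1030218.

frame 1030218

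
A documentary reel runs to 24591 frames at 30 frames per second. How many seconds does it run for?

819.7 seconds

Running time = 24591 / (30) = 819.7 s.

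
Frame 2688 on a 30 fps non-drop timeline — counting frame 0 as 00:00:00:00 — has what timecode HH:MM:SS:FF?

2688 ÷ 30 = 89 full seconds, remainder 18 frames.
89 s = 0 h 1 min 29 s.
Timecode: 00:01:29:18.

00:01:29:18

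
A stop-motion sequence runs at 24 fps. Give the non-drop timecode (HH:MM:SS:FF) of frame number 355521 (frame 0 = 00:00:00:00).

04:06:53:09

355521 ÷ 24 = 14813 full seconds, remainder 9 frames.
14813 s = 4 h 6 min 53 s.
Timecode: 04:06:53:09.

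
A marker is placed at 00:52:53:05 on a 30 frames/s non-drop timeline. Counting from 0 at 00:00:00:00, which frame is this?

Total seconds to the label: (0 × 3600 + 52 × 60 + 53) = 3173.
Frame index = 3173 × 30 + 5 = 95195.

95195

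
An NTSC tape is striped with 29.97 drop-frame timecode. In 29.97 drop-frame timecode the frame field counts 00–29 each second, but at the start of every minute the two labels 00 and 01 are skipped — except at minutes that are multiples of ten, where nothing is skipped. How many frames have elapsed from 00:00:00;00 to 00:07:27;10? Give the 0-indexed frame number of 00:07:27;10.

13406

Complete 10-minute blocks: 0, each 17982 frames → 0.
Remaining 7 whole minutes in the current block: 1800 + 6 × 1798 = 12588 frames.
Within the current minute: 27 × 30 + 10 − 2 = 818 (labels ;00/;01 skipped at this minute). Total = 0 + 12588 + 818 = 13406.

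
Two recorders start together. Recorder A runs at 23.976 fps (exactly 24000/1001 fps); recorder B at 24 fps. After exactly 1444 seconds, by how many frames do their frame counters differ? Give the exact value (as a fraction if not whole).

A emits 24000/1001 × 1444 = 34656000/1001 frames; B emits 24 × 1444 = 34656.
Difference = 34656/1001 frames (≈ 34.6214); B is ahead of A.

34656/1001 frames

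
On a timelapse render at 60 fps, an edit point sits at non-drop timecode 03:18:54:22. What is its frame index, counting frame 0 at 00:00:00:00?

Total seconds to the label: (3 × 3600 + 18 × 60 + 54) = 11934.
Frame index = 11934 × 60 + 22 = 716062.

716062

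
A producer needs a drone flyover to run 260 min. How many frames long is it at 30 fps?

468000 frames

260 min = 15600 s.
Frames = 15600 × 30 = 468000.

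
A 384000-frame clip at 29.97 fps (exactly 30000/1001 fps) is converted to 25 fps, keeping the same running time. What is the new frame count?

320320 frames

Target frames = source frames × (target rate / source rate) = 384000 × (25)/(30000/1001) = 384000 × 1001/1200 = 320320.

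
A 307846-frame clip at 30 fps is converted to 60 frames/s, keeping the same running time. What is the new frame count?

Target frames = source frames × (target rate / source rate) = 307846 × (60)/(30) = 307846 × 2 = 615692.

615692 frames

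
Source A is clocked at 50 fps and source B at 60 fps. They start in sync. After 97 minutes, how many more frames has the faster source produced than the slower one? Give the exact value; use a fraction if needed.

58200 frames

97 min = 5820 s.
A emits 50 × 5820 = 291000 frames; B emits 60 × 5820 = 349200.
Difference = 58200 frames; B is ahead of A.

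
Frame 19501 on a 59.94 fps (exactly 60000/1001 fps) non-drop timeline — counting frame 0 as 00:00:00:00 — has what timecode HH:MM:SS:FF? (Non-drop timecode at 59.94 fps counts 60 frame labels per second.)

00:05:25:01

19501 ÷ 60 = 325 full seconds, remainder 1 frame.
325 s = 0 h 5 min 25 s.
Timecode: 00:05:25:01.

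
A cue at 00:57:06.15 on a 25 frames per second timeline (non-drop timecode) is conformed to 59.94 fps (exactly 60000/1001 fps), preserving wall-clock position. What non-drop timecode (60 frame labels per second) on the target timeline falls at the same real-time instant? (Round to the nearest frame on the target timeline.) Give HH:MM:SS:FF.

Source frame index: (0×3600 + 57×60 + 6) × 25 + 15 = 85665.
Real time: 85665 / (25) = 17133/5 s.
Target frame: (17133/5) × (60000/1001) = 205596000/1001 ≈ 205390.609 → 205391.
At 60 labels/s: frame 205391 → 00:57:03:11.

00:57:03:11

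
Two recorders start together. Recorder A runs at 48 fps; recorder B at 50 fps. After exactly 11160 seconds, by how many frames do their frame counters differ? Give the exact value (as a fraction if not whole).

22320 frames

A emits 48 × 11160 = 535680 frames; B emits 50 × 11160 = 558000.
Difference = 22320 frames; B is ahead of A.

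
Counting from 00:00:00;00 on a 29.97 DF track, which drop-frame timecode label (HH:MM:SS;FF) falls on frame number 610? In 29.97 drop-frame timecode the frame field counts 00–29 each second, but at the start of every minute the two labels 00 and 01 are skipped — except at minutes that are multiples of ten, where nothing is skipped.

00:00:20;10

Each 10-minute DF block holds 10 × 60 × 30 − 9 × 2 = 17982 frames. 610 ÷ 17982 → 0 full blocks, remainder 610.
Within the partial block the first minute is 1800 frames and each further minute 1798, so 0 further minute boundaries passed. Total skipped labels = 18 × 0 + 2 × 0 = 0.
Non-drop label index = 610 + 0 = 610; at 30 labels/s that is 00:00:20:10, i.e. DF 00:00:20;10.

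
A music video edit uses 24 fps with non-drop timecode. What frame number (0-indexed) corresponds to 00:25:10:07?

frame 36247

Total seconds to the label: (0 × 3600 + 25 × 60 + 10) = 1510.
Frame index = 1510 × 24 + 7 = 36247.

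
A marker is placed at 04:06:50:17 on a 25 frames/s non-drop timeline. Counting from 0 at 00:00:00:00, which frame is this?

370267

Total seconds to the label: (4 × 3600 + 6 × 60 + 50) = 14810.
Frame index = 14810 × 25 + 17 = 370267.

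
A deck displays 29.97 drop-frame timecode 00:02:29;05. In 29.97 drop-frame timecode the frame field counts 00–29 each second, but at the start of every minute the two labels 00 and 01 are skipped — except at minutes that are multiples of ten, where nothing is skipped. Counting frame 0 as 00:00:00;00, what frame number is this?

4471

Complete 10-minute blocks: 0, each 17982 frames → 0.
Remaining 2 whole minutes in the current block: 1800 + 1 × 1798 = 3598 frames.
Within the current minute: 29 × 30 + 5 − 2 = 873 (labels ;00/;01 skipped at this minute). Total = 0 + 3598 + 873 = 4471.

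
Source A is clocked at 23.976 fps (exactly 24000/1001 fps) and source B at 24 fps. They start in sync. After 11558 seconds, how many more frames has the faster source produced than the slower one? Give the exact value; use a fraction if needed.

A emits 24000/1001 × 11558 = 277392000/1001 frames; B emits 24 × 11558 = 277392.
Difference = 277392/1001 frames (≈ 277.1149); B is ahead of A.

277392/1001 frames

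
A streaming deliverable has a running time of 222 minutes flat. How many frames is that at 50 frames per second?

222 min = 13320 s.
Frames = 13320 × 50 = 666000.

666000 frames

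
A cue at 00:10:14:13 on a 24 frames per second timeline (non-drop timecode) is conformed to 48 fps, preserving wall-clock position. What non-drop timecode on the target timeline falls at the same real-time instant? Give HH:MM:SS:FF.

Source frame index: (0×3600 + 10×60 + 14) × 24 + 13 = 14749.
Real time: 14749 / (24) = 14749/24 s.
Target frame: (14749/24) × (48) = 29498.
At 48 labels/s: frame 29498 → 00:10:14:26.

00:10:14:26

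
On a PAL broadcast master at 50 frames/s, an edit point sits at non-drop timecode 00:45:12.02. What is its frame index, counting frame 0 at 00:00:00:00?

Total seconds to the label: (0 × 3600 + 45 × 60 + 12) = 2712.
Frame index = 2712 × 50 + 2 = 135602.

135602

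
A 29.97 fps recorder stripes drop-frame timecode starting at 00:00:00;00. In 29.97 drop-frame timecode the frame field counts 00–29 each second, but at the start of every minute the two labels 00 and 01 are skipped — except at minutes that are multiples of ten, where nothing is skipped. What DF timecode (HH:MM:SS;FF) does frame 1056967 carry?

Each 10-minute DF block holds 10 × 60 × 30 − 9 × 2 = 17982 frames. 1056967 ÷ 17982 → 58 full blocks, remainder 14011.
Within the partial block the first minute is 1800 frames and each further minute 1798, so 7 further minute boundaries passed. Total skipped labels = 18 × 58 + 2 × 7 = 1058.
Non-drop label index = 1056967 + 1058 = 1058025; at 30 labels/s that is 09:47:47:15, i.e. DF 09:47:47;15.

09:47:47;15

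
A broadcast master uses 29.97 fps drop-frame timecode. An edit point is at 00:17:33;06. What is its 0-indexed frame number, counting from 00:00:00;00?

As if non-drop at 30 labels/s: (0 × 3600 + 17 × 60 + 33) × 30 + 6 = 31596.
Minute boundaries passed: 17; those not divisible by 10: 17 − 1 = 16; dropped labels = 2 × 16 = 32.
Actual frame index = 31596 − 32 = 31564.

31564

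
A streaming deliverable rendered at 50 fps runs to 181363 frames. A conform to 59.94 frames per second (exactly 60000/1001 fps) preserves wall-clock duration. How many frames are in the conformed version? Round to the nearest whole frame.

Frames at target rate = 181363 × (60000/1001) / (50) = 2391600/11 ≈ 217418.182.
Nearest whole frame: 217418.

217418 frames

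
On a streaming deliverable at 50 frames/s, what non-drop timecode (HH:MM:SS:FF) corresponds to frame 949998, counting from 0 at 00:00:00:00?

05:16:39:48

949998 ÷ 50 = 18999 full seconds, remainder 48 frames.
18999 s = 5 h 16 min 39 s.
Timecode: 05:16:39:48.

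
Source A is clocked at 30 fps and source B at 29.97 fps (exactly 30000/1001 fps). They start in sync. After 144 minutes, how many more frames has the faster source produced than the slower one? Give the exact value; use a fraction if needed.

144 min = 8640 s.
A emits 30 × 8640 = 259200 frames; B emits 30000/1001 × 8640 = 259200000/1001.
Difference = 259200/1001 frames (≈ 258.9411); B is behind A.

259200/1001 frames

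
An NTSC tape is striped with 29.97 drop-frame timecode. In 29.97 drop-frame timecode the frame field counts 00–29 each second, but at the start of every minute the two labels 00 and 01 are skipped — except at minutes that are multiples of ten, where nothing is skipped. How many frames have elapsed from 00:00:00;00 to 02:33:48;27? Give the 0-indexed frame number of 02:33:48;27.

276591

As if non-drop at 30 labels/s: (2 × 3600 + 33 × 60 + 48) × 30 + 27 = 276867.
Minute boundaries passed: 153; those not divisible by 10: 153 − 15 = 138; dropped labels = 2 × 138 = 276.
Actual frame index = 276867 − 276 = 276591.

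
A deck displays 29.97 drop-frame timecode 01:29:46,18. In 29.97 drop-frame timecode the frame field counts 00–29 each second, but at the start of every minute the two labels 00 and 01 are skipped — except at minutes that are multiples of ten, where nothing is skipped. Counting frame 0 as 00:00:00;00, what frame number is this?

As if non-drop at 30 labels/s: (1 × 3600 + 29 × 60 + 46) × 30 + 18 = 161598.
Minute boundaries passed: 89; those not divisible by 10: 89 − 8 = 81; dropped labels = 2 × 81 = 162.
Actual frame index = 161598 − 162 = 161436.

161436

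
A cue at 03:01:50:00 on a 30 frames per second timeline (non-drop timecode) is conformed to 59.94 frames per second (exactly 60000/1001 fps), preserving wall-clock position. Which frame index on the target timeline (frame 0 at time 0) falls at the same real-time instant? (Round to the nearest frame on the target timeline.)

Source frame index: (3×3600 + 1×60 + 50) × 30 + 0 = 327300.
Real time: 327300 / (30) = 10910 s.
Target frame: (10910) × (60000/1001) = 654600000/1001 ≈ 653946.054 → 653946.

frame 653946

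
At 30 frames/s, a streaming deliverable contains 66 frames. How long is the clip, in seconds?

Running time = 66 / (30) = 2.2 s.

2.2 seconds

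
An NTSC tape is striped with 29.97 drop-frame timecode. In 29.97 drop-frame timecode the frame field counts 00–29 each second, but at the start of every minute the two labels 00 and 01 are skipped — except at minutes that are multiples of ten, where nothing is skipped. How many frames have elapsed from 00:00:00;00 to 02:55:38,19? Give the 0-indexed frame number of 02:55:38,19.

Complete 10-minute blocks: 17, each 17982 frames → 305694.
Remaining 5 whole minutes in the current block: 1800 + 4 × 1798 = 8992 frames.
Within the current minute: 38 × 30 + 19 − 2 = 1157 (labels ;00/;01 skipped at this minute). Total = 305694 + 8992 + 1157 = 315843.

315843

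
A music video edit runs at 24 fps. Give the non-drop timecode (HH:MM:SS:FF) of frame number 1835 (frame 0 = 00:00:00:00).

1835 ÷ 24 = 76 full seconds, remainder 11 frames.
76 s = 0 h 1 min 16 s.
Timecode: 00:01:16:11.

00:01:16:11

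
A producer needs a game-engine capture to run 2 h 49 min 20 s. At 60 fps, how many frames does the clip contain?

609600 frames

2 h 49 min 20 s = 10160 s.
Frames = 10160 × 60 = 609600.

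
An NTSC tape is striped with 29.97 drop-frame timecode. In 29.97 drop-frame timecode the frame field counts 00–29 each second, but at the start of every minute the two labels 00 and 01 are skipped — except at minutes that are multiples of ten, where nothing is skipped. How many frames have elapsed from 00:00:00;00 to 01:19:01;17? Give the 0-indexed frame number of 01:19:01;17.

Complete 10-minute blocks: 7, each 17982 frames → 125874.
Remaining 9 whole minutes in the current block: 1800 + 8 × 1798 = 16184 frames.
Within the current minute: 1 × 30 + 17 − 2 = 45 (labels ;00/;01 skipped at this minute). Total = 125874 + 16184 + 45 = 142103.

142103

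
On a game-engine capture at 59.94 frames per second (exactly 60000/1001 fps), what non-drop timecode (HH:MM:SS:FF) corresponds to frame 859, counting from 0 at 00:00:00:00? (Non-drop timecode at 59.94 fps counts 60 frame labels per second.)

00:00:14:19

859 ÷ 60 = 14 full seconds, remainder 19 frames.
14 s = 0 h 0 min 14 s.
Timecode: 00:00:14:19.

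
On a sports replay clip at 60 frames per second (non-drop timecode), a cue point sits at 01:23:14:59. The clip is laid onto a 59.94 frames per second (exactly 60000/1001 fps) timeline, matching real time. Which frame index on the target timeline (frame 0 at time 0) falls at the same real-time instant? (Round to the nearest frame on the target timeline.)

frame 299400

Source frame index: (1×3600 + 23×60 + 14) × 60 + 59 = 299699.
Real time: 299699 / (60) = 299699/60 s.
Target frame: (299699/60) × (60000/1001) = 299699000/1001 ≈ 299399.600 → 299400.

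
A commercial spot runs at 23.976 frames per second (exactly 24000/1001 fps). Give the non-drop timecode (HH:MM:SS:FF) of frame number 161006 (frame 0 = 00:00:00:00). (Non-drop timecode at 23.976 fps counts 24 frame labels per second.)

01:51:48:14

161006 ÷ 24 = 6708 full seconds, remainder 14 frames.
6708 s = 1 h 51 min 48 s.
Timecode: 01:51:48:14.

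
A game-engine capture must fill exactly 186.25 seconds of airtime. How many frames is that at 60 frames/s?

11175 frames

Frames = 186.25 × 60 = 11175.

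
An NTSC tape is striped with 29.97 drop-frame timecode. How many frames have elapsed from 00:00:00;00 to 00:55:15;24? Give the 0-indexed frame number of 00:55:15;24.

99374

As if non-drop at 30 labels/s: (0 × 3600 + 55 × 60 + 15) × 30 + 24 = 99474.
Minute boundaries passed: 55; those not divisible by 10: 55 − 5 = 50; dropped labels = 2 × 50 = 100.
Actual frame index = 99474 − 100 = 99374.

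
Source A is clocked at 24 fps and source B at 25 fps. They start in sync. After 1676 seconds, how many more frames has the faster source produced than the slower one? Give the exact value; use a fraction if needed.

A emits 24 × 1676 = 40224 frames; B emits 25 × 1676 = 41900.
Difference = 1676 frames; B is ahead of A.

1676 frames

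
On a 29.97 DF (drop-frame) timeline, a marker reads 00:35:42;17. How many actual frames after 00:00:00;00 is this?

As if non-drop at 30 labels/s: (0 × 3600 + 35 × 60 + 42) × 30 + 17 = 64277.
Minute boundaries passed: 35; those not divisible by 10: 35 − 3 = 32; dropped labels = 2 × 32 = 64.
Actual frame index = 64277 − 64 = 64213.

64213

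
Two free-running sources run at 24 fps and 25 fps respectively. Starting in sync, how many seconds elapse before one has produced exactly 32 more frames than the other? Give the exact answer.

32 seconds

The gap grows by |25 − 24| = 1 frame per second.
Time for a 32-frame gap: 32 ÷ (1) = 32 s.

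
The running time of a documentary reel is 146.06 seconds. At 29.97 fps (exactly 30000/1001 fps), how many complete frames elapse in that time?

4377 frames

Frames = 146.06 × 30000/1001 = 4381800/1001 ≈ 4377.4226.
Complete frames: 4377.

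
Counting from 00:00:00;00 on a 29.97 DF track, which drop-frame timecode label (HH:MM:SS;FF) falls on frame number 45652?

Each 10-minute DF block holds 10 × 60 × 30 − 9 × 2 = 17982 frames. 45652 ÷ 17982 → 2 full blocks, remainder 9688.
Within the partial block the first minute is 1800 frames and each further minute 1798, so 5 further minute boundaries passed. Total skipped labels = 18 × 2 + 2 × 5 = 46.
Non-drop label index = 45652 + 46 = 45698; at 30 labels/s that is 00:25:23:08, i.e. DF 00:25:23;08.

00:25:23;08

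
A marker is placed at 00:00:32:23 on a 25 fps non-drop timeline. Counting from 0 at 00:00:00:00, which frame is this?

823

Total seconds to the label: (0 × 3600 + 0 × 60 + 32) = 32.
Frame index = 32 × 25 + 23 = 823.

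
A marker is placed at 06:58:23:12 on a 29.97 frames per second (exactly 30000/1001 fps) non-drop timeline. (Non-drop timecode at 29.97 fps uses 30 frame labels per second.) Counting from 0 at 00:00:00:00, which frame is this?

Total seconds to the label: (6 × 3600 + 58 × 60 + 23) = 25103.
Frame index = 25103 × 30 + 12 = 753102.

753102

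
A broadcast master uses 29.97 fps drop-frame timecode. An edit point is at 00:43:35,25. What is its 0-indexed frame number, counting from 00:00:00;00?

Complete 10-minute blocks: 4, each 17982 frames → 71928.
Remaining 3 whole minutes in the current block: 1800 + 2 × 1798 = 5396 frames.
Within the current minute: 35 × 30 + 25 − 2 = 1073 (labels ;00/;01 skipped at this minute). Total = 71928 + 5396 + 1073 = 78397.

78397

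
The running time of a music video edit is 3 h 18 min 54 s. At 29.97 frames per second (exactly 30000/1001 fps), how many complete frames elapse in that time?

3 h 18 min 54 s = 11934 s.
Frames = 11934 × 30000/1001 = 27540000/77 ≈ 357662.3377.
Complete frames: 357662.

357662 frames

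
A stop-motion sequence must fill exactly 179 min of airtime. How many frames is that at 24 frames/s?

179 min = 10740 s.
Frames = 10740 × 24 = 257760.

257760 frames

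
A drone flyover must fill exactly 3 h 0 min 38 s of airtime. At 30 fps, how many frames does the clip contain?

325140 frames

3 h 0 min 38 s = 10838 s.
Frames = 10838 × 30 = 325140.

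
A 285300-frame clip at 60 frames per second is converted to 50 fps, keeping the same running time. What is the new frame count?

237750 frames

Frames at target rate = 285300 × (50) / (60) = 237750.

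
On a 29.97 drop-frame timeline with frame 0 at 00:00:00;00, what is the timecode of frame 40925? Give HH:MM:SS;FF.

Each 10-minute DF block holds 10 × 60 × 30 − 9 × 2 = 17982 frames. 40925 ÷ 17982 → 2 full blocks, remainder 4961.
Within the partial block the first minute is 1800 frames and each further minute 1798, so 2 further minute boundaries passed. Total skipped labels = 18 × 2 + 2 × 2 = 40.
Non-drop label index = 40925 + 40 = 40965; at 30 labels/s that is 00:22:45:15, i.e. DF 00:22:45;15.

00:22:45;15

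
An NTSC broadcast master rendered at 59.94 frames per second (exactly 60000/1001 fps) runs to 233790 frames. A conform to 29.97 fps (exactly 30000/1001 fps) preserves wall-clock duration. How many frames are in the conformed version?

Target frames = source frames × (target rate / source rate) = 233790 × (30000/1001)/(60000/1001) = 233790 × 1/2 = 116895.

116895 frames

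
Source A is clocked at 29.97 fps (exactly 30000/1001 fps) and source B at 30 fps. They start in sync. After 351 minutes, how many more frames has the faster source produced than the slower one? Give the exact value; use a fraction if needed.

351 min = 21060 s.
A emits 30000/1001 × 21060 = 48600000/77 frames; B emits 30 × 21060 = 631800.
Difference = 48600/77 frames (≈ 631.1688); B is ahead of A.

48600/77 frames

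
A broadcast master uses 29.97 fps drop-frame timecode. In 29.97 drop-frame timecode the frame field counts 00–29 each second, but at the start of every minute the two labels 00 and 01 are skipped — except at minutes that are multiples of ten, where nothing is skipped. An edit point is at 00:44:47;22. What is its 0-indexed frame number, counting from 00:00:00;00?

80552

As if non-drop at 30 labels/s: (0 × 3600 + 44 × 60 + 47) × 30 + 22 = 80632.
Minute boundaries passed: 44; those not divisible by 10: 44 − 4 = 40; dropped labels = 2 × 40 = 80.
Actual frame index = 80632 − 80 = 80552.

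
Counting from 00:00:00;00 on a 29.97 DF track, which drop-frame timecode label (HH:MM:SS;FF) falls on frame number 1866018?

17:17:42;26

Each 10-minute DF block holds 10 × 60 × 30 − 9 × 2 = 17982 frames. 1866018 ÷ 17982 → 103 full blocks, remainder 13872.
Within the partial block the first minute is 1800 frames and each further minute 1798, so 7 further minute boundaries passed. Total skipped labels = 18 × 103 + 2 × 7 = 1868.
Non-drop label index = 1866018 + 1868 = 1867886; at 30 labels/s that is 17:17:42:26, i.e. DF 17:17:42;26.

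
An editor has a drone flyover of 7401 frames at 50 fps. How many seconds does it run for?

Running time = 7401 / (50) = 148.02 s.

148.02 seconds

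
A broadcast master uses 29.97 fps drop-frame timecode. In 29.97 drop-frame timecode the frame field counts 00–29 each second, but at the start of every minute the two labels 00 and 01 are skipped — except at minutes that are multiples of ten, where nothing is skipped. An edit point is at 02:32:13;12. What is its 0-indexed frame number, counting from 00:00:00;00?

Complete 10-minute blocks: 15, each 17982 frames → 269730.
Remaining 2 whole minutes in the current block: 1800 + 1 × 1798 = 3598 frames.
Within the current minute: 13 × 30 + 12 − 2 = 400 (labels ;00/;01 skipped at this minute). Total = 269730 + 3598 + 400 = 273728.

273728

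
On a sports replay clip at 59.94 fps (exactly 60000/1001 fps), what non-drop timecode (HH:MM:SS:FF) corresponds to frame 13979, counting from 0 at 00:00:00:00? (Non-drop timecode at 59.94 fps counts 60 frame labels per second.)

13979 ÷ 60 = 232 full seconds, remainder 59 frames.
232 s = 0 h 3 min 52 s.
Timecode: 00:03:52:59.

00:03:52:59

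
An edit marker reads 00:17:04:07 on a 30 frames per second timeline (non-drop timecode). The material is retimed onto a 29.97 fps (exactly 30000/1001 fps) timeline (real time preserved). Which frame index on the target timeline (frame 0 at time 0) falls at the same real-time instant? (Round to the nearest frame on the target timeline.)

Source frame index: (0×3600 + 17×60 + 4) × 30 + 7 = 30727.
Real time: 30727 / (30) = 30727/30 s.
Target frame: (30727/30) × (30000/1001) = 30727000/1001 ≈ 30696.304 → 30696.

frame 30696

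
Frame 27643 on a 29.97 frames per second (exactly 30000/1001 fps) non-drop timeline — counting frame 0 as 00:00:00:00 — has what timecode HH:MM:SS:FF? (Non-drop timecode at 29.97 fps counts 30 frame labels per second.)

27643 ÷ 30 = 921 full seconds, remainder 13 frames.
921 s = 0 h 15 min 21 s.
Timecode: 00:15:21:13.

00:15:21:13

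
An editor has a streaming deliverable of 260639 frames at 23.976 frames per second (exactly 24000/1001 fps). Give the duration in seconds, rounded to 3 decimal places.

Running time = 260639 × 1001/24000 = 260899639/24000 s ≈ 10870.818 s.

10870.818 seconds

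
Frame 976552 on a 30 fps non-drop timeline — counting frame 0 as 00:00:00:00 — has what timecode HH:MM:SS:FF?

976552 ÷ 30 = 32551 full seconds, remainder 22 frames.
32551 s = 9 h 2 min 31 s.
Timecode: 09:02:31:22.

09:02:31:22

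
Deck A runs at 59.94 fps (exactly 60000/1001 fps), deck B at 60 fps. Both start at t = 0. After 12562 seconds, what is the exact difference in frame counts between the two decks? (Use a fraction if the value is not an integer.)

68520/91 frames

A emits 60000/1001 × 12562 = 68520000/91 frames; B emits 60 × 12562 = 753720.
Difference = 68520/91 frames (≈ 752.9670); B is ahead of A.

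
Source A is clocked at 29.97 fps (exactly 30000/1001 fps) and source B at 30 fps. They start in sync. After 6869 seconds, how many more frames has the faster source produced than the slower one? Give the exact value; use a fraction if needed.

A emits 30000/1001 × 6869 = 206070000/1001 frames; B emits 30 × 6869 = 206070.
Difference = 206070/1001 frames (≈ 205.8641); B is ahead of A.

206070/1001 frames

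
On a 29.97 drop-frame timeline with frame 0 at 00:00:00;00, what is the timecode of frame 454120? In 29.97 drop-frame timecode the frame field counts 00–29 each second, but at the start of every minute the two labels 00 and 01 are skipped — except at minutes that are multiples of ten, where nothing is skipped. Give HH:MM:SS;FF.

04:12:32;14

Ten DF minutes hold 17982 frames, so frame 454120 lies in block 25 (frames 449550–467531) with 4570 frames into that block.
The block's first minute is 1800 frames and the rest 1798 each; 4570 frames reaches minute 2, so 25 × 18 + 2 × 2 = 454 labels have been skipped so far.
Adding those back, label number 454120 + 454 = 454574 at 30 labels/s is 15152 s + 14 f = 4 h 12 min 32 s frame 14, i.e. 04:12:32;14.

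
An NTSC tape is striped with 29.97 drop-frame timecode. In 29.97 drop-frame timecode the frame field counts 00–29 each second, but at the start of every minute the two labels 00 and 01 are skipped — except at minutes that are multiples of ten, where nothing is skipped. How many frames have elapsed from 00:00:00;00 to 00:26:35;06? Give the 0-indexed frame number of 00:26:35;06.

47808

As if non-drop at 30 labels/s: (0 × 3600 + 26 × 60 + 35) × 30 + 6 = 47856.
Minute boundaries passed: 26; those not divisible by 10: 26 − 2 = 24; dropped labels = 2 × 24 = 48.
Actual frame index = 47856 − 48 = 47808.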